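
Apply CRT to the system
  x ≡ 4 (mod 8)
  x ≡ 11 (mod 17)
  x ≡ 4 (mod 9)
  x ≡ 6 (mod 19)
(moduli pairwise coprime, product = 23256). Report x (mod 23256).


Product of moduli M = 8 · 17 · 9 · 19 = 23256.
Merge one congruence at a time:
  Start: x ≡ 4 (mod 8).
  Combine with x ≡ 11 (mod 17); new modulus lcm = 136.
    Write x = 4 + 8·t and substitute into x ≡ 11 (mod 17): 8·t ≡ 11 − 4 = 7 (mod 17).
    The inverse of 8 mod 17 is 15 (since 8·15 = 120 = 7·17 + 1), so t ≡ 15·7 = 105 ≡ 3 (mod 17).
    Then x = 4 + 8·3 = 28, valid modulo lcm(8, 17) = 136: x ≡ 28 (mod 136).
  Combine with x ≡ 4 (mod 9); new modulus lcm = 1224.
    Write x = 28 + 136·t and substitute into x ≡ 4 (mod 9): 136·t ≡ 4 − 28 = -24 (mod 9).
    Reduce coefficients mod 9: 1·t ≡ 3 (mod 9).
    So t ≡ 3 (mod 9).
    Then x = 28 + 136·3 = 436, valid modulo lcm(136, 9) = 1224: x ≡ 436 (mod 1224).
  Combine with x ≡ 6 (mod 19); new modulus lcm = 23256.
    Write x = 436 + 1224·t and substitute into x ≡ 6 (mod 19): 1224·t ≡ 6 − 436 = -430 (mod 19).
    Reduce coefficients mod 19: 8·t ≡ 7 (mod 19).
    The inverse of 8 mod 19 is 12 (since 8·12 = 96 = 5·19 + 1), so t ≡ 12·7 = 84 ≡ 8 (mod 19).
    Then x = 436 + 1224·8 = 10228, valid modulo lcm(1224, 19) = 23256: x ≡ 10228 (mod 23256).
Verify against each original: 10228 mod 8 = 4, 10228 mod 17 = 11, 10228 mod 9 = 4, 10228 mod 19 = 6.

x ≡ 10228 (mod 23256).


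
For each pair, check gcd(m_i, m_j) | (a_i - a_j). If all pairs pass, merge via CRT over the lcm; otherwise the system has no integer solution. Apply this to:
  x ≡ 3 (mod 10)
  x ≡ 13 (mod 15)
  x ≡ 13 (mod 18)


Moduli 10, 15, 18 are not pairwise coprime, so CRT works modulo lcm(m_i) when all pairwise compatibility conditions hold.
Pairwise compatibility: gcd(m_i, m_j) must divide a_i - a_j for every pair.
Merge one congruence at a time:
  Start: x ≡ 3 (mod 10).
  Combine with x ≡ 13 (mod 15): gcd(10, 15) = 5; 13 - 3 = 10, which IS divisible by 5, so compatible.
    Write x = 3 + 10·t and substitute into x ≡ 13 (mod 15): 10·t ≡ 13 − 3 = 10 (mod 15).
    Divide the congruence (and modulus) by g = 5: 2·t ≡ 2 (mod 3).
    The inverse of 2 mod 3 is 2 (since 2·2 = 4 = 1·3 + 1), so t ≡ 2·2 = 4 ≡ 1 (mod 3).
    Then x = 3 + 10·1 = 13, valid modulo lcm(10, 15) = 30: x ≡ 13 (mod 30).
  Combine with x ≡ 13 (mod 18): gcd(30, 18) = 6; 13 - 13 = 0, which IS divisible by 6, so compatible.
    Write x = 13 + 30·t and substitute into x ≡ 13 (mod 18): 30·t ≡ 13 − 13 = 0 (mod 18).
    Divide the congruence (and modulus) by g = 6: 5·t ≡ 0 (mod 3).
    Reduce coefficients mod 3: 2·t ≡ 0 (mod 3).
    The inverse of 2 mod 3 is 2 (since 2·2 = 4 = 1·3 + 1), so t ≡ 2·0 = 0 ≡ 0 (mod 3).
    Then x = 13 + 30·0 = 13, valid modulo lcm(30, 18) = 90: x ≡ 13 (mod 90).
Verify: 13 mod 10 = 3, 13 mod 15 = 13, 13 mod 18 = 13.

x ≡ 13 (mod 90).


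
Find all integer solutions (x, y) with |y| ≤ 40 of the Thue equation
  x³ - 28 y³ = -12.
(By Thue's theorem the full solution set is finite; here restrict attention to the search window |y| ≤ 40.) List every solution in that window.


The equation is x³ - 28y³ = -12. For fixed y, x³ = 28·y³ − 12, so a solution requires the RHS to be a perfect cube.
Strategy: iterate y from -40 to 40, compute RHS = 28·y³ − 12, and check whether it is a (positive or negative) perfect cube.
Check small values of y:
  y = 0: RHS = -12 is not a perfect cube.
  y = 1: RHS = 16 is not a perfect cube.
  y = -1: RHS = -40 is not a perfect cube.
  y = 2: RHS = 212 is not a perfect cube.
  y = -2: RHS = -236 is not a perfect cube.
  y = 3: RHS = 744 is not a perfect cube.
  y = -3: RHS = -768 is not a perfect cube.
Continuing the search up to |y| = 40 finds no solutions either.
No (x, y) in the scanned range satisfies the equation.

No integer solutions with |y| ≤ 40.


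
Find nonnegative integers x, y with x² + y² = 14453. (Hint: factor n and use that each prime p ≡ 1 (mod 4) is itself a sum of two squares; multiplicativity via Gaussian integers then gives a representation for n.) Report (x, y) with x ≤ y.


Step 1: Factor n = 14453 = 97 · 149.
Step 2: Check the mod-4 condition on each prime factor: 97 ≡ 1 (mod 4), exponent 1; 149 ≡ 1 (mod 4), exponent 1.
All primes ≡ 3 (mod 4) appear to even exponent (or don't appear), so by the two-squares theorem n IS expressible as a sum of two squares.
Step 3: Build a representation. Here n = 97 · 149 is a product of primes ≡ 1 (mod 4). Each prime p ≡ 1 (mod 4) is itself a sum of two squares; find a² by testing p − a² for a perfect square:
  97: 97 − 1² = 96, 97 − 2² = 93, 97 − 3² = 88, 97 − 4² = 81 = 9² ⇒ 97 = 4² + 9².
  149: 149 − 1² = 148, 149 − 2² = 145, 149 − 3² = 140, 149 − 4² = 133, 149 − 5² = 124, 149 − 6² = 113, 149 − 7² = 100 = 10² ⇒ 149 = 7² + 10².
  Combine using the Brahmagupta–Fibonacci identity (a² + b²)(c² + d²) = (ac − bd)² + (ad + bc)² = (ac + bd)² + (ad − bc)²:
  97 · 149 = 14453: from (4² + 9²)(7² + 10²), take (4·7 − 9·10, 4·10 + 9·7) = (28 − 90, 40 + 63) = (-62, 103); dropping signs (only squares matter) gives (62, 103); check 62² + 103² = 3844 + 10609 = 14453 ✓.
Step 4: Order so x ≤ y and verify: 62² + 103² = 3844 + 10609 = 14453 = n. ✓

n = 14453 = 62² + 103² (one valid representation with x ≤ y).


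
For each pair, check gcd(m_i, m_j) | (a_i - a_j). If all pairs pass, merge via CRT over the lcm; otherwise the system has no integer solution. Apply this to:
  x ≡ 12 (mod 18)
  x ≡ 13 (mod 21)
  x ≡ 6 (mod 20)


Moduli 18, 21, 20 are not pairwise coprime, so CRT works modulo lcm(m_i) when all pairwise compatibility conditions hold.
Pairwise compatibility: gcd(m_i, m_j) must divide a_i - a_j for every pair.
Merge one congruence at a time:
  Start: x ≡ 12 (mod 18).
  Combine with x ≡ 13 (mod 21): gcd(18, 21) = 3, and 13 - 12 = 1 is NOT divisible by 3.
    ⇒ system is inconsistent (no integer solution).

No solution (the system is inconsistent).


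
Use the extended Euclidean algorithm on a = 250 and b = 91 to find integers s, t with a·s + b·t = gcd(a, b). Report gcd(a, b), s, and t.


Euclidean algorithm on (250, 91) — divide until remainder is 0:
  250 = 2 · 91 + 68
  91 = 1 · 68 + 23
  68 = 2 · 23 + 22
  23 = 1 · 22 + 1
  22 = 22 · 1 + 0
gcd(250, 91) = 1.
Track Bezout coefficients alongside the remainders: start with r₀ = 250 = a·1 + b·0 (s = 1, t = 0) and r₁ = 91 = a·0 + b·1 (s = 0, t = 1); each new remainder r_{k+1} = r_{k-1} − q_k·r_k inherits s_{k+1} = s_{k-1} − q_k·s_k, t_{k+1} = t_{k-1} − q_k·t_k, so r_k = a·s_k + b·t_k at every step:
  q = 2: r = 68, s = 1 − 2·0 = 1, t = 0 − 2·1 = -2  (check: 250·1 + 91·(-2) = 68)
  q = 1: r = 23, s = 0 − 1·1 = -1, t = 1 − 1·(-2) = 3  (check: 250·(-1) + 91·3 = 23)
  q = 2: r = 22, s = 1 − 2·(-1) = 3, t = -2 − 2·3 = -8  (check: 250·3 + 91·(-8) = 22)
  q = 1: r = 1, s = -1 − 1·3 = -4, t = 3 − 1·(-8) = 11  (check: 250·(-4) + 91·11 = 1)
The row with r = 1 (the gcd) gives the Bezout coefficients s = -4, t = 11.
Result: 250 · (-4) + 91 · (11) = 1.

gcd(250, 91) = 1; s = -4, t = 11 (check: 250·(-4) + 91·11 = 1).


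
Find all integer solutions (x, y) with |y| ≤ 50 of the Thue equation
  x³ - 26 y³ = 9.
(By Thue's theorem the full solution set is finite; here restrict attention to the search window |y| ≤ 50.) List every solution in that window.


The equation is x³ - 26y³ = 9. For fixed y, x³ = 26·y³ + 9, so a solution requires the RHS to be a perfect cube.
Strategy: iterate y from -50 to 50, compute RHS = 26·y³ + 9, and check whether it is a (positive or negative) perfect cube.
Check small values of y:
  y = 0: RHS = 9 is not a perfect cube.
  y = 1: RHS = 35 is not a perfect cube.
  y = -1: RHS = -17 is not a perfect cube.
  y = 2: RHS = 217 is not a perfect cube.
  y = -2: RHS = -199 is not a perfect cube.
  y = 3: RHS = 711 is not a perfect cube.
  y = -3: RHS = -693 is not a perfect cube.
Continuing the search up to |y| = 50 finds no solutions either.
No (x, y) in the scanned range satisfies the equation.

No integer solutions with |y| ≤ 50.


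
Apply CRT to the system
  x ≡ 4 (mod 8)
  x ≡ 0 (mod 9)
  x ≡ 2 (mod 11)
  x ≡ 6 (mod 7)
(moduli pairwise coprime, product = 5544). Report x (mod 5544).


Product of moduli M = 8 · 9 · 11 · 7 = 5544.
Merge one congruence at a time:
  Start: x ≡ 4 (mod 8).
  Combine with x ≡ 0 (mod 9); new modulus lcm = 72.
    Write x = 4 + 8·t and substitute into x ≡ 0 (mod 9): 8·t ≡ 0 − 4 = -4 (mod 9).
    Reduce coefficients mod 9: 8·t ≡ 5 (mod 9).
    The inverse of 8 mod 9 is 8 (since 8·8 = 64 = 7·9 + 1), so t ≡ 8·5 = 40 ≡ 4 (mod 9).
    Then x = 4 + 8·4 = 36, valid modulo lcm(8, 9) = 72: x ≡ 36 (mod 72).
  Combine with x ≡ 2 (mod 11); new modulus lcm = 792.
    Write x = 36 + 72·t and substitute into x ≡ 2 (mod 11): 72·t ≡ 2 − 36 = -34 (mod 11).
    Reduce coefficients mod 11: 6·t ≡ 10 (mod 11).
    The inverse of 6 mod 11 is 2 (since 6·2 = 12 = 1·11 + 1), so t ≡ 2·10 = 20 ≡ 9 (mod 11).
    Then x = 36 + 72·9 = 684, valid modulo lcm(72, 11) = 792: x ≡ 684 (mod 792).
  Combine with x ≡ 6 (mod 7); new modulus lcm = 5544.
    Write x = 684 + 792·t and substitute into x ≡ 6 (mod 7): 792·t ≡ 6 − 684 = -678 (mod 7).
    Reduce coefficients mod 7: 1·t ≡ 1 (mod 7).
    So t ≡ 1 (mod 7).
    Then x = 684 + 792·1 = 1476, valid modulo lcm(792, 7) = 5544: x ≡ 1476 (mod 5544).
Verify against each original: 1476 mod 8 = 4, 1476 mod 9 = 0, 1476 mod 11 = 2, 1476 mod 7 = 6.

x ≡ 1476 (mod 5544).


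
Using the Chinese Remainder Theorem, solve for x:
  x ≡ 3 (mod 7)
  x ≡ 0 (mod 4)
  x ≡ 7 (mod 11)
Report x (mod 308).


Moduli 7, 4, 11 are pairwise coprime; by CRT there is a unique solution modulo M = 7 · 4 · 11 = 308.
Solve pairwise, accumulating the modulus:
  Start with x ≡ 3 (mod 7).
  Combine with x ≡ 0 (mod 4): since gcd(7, 4) = 1, we get a unique residue mod 28.
    Write x = 3 + 7·t and substitute into x ≡ 0 (mod 4): 7·t ≡ 0 − 3 = -3 (mod 4).
    Reduce coefficients mod 4: 3·t ≡ 1 (mod 4).
    The inverse of 3 mod 4 is 3 (since 3·3 = 9 = 2·4 + 1), so t ≡ 3·1 = 3 ≡ 3 (mod 4).
    Then x = 3 + 7·3 = 24, valid modulo lcm(7, 4) = 28: x ≡ 24 (mod 28).
  Combine with x ≡ 7 (mod 11): since gcd(28, 11) = 1, we get a unique residue mod 308.
    Write x = 24 + 28·t and substitute into x ≡ 7 (mod 11): 28·t ≡ 7 − 24 = -17 (mod 11).
    Reduce coefficients mod 11: 6·t ≡ 5 (mod 11).
    The inverse of 6 mod 11 is 2 (since 6·2 = 12 = 1·11 + 1), so t ≡ 2·5 = 10 ≡ 10 (mod 11).
    Then x = 24 + 28·10 = 304, valid modulo lcm(28, 11) = 308: x ≡ 304 (mod 308).
Verify: 304 mod 7 = 3 ✓, 304 mod 4 = 0 ✓, 304 mod 11 = 7 ✓.

x ≡ 304 (mod 308).


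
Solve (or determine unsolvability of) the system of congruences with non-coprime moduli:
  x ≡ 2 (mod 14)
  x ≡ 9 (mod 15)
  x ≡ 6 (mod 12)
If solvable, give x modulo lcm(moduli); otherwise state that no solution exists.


Moduli 14, 15, 12 are not pairwise coprime, so CRT works modulo lcm(m_i) when all pairwise compatibility conditions hold.
Pairwise compatibility: gcd(m_i, m_j) must divide a_i - a_j for every pair.
Merge one congruence at a time:
  Start: x ≡ 2 (mod 14).
  Combine with x ≡ 9 (mod 15): gcd(14, 15) = 1; 9 - 2 = 7, which IS divisible by 1, so compatible.
    Write x = 2 + 14·t and substitute into x ≡ 9 (mod 15): 14·t ≡ 9 − 2 = 7 (mod 15).
    The inverse of 14 mod 15 is 14 (since 14·14 = 196 = 13·15 + 1), so t ≡ 14·7 = 98 ≡ 8 (mod 15).
    Then x = 2 + 14·8 = 114, valid modulo lcm(14, 15) = 210: x ≡ 114 (mod 210).
  Combine with x ≡ 6 (mod 12): gcd(210, 12) = 6; 6 - 114 = -108, which IS divisible by 6, so compatible.
    Write x = 114 + 210·t and substitute into x ≡ 6 (mod 12): 210·t ≡ 6 − 114 = -108 (mod 12).
    Divide the congruence (and modulus) by g = 6: 35·t ≡ -18 (mod 2).
    Reduce coefficients mod 2: 1·t ≡ 0 (mod 2).
    So t ≡ 0 (mod 2).
    Then x = 114 + 210·0 = 114, valid modulo lcm(210, 12) = 420: x ≡ 114 (mod 420).
Verify: 114 mod 14 = 2, 114 mod 15 = 9, 114 mod 12 = 6.

x ≡ 114 (mod 420).


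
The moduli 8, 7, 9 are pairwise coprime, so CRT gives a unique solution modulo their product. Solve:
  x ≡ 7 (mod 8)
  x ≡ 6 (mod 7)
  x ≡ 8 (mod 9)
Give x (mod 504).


Moduli 8, 7, 9 are pairwise coprime; by CRT there is a unique solution modulo M = 8 · 7 · 9 = 504.
Solve pairwise, accumulating the modulus:
  Start with x ≡ 7 (mod 8).
  Combine with x ≡ 6 (mod 7): since gcd(8, 7) = 1, we get a unique residue mod 56.
    Write x = 7 + 8·t and substitute into x ≡ 6 (mod 7): 8·t ≡ 6 − 7 = -1 (mod 7).
    Reduce coefficients mod 7: 1·t ≡ 6 (mod 7).
    So t ≡ 6 (mod 7).
    Then x = 7 + 8·6 = 55, valid modulo lcm(8, 7) = 56: x ≡ 55 (mod 56).
  Combine with x ≡ 8 (mod 9): since gcd(56, 9) = 1, we get a unique residue mod 504.
    Write x = 55 + 56·t and substitute into x ≡ 8 (mod 9): 56·t ≡ 8 − 55 = -47 (mod 9).
    Reduce coefficients mod 9: 2·t ≡ 7 (mod 9).
    The inverse of 2 mod 9 is 5 (since 2·5 = 10 = 1·9 + 1), so t ≡ 5·7 = 35 ≡ 8 (mod 9).
    Then x = 55 + 56·8 = 503, valid modulo lcm(56, 9) = 504: x ≡ 503 (mod 504).
Verify: 503 mod 8 = 7 ✓, 503 mod 7 = 6 ✓, 503 mod 9 = 8 ✓.

x ≡ 503 (mod 504).


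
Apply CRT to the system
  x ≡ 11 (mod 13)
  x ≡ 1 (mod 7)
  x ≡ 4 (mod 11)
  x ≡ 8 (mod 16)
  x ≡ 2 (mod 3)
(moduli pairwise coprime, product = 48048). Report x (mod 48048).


Product of moduli M = 13 · 7 · 11 · 16 · 3 = 48048.
Merge one congruence at a time:
  Start: x ≡ 11 (mod 13).
  Combine with x ≡ 1 (mod 7); new modulus lcm = 91.
    Write x = 11 + 13·t and substitute into x ≡ 1 (mod 7): 13·t ≡ 1 − 11 = -10 (mod 7).
    Reduce coefficients mod 7: 6·t ≡ 4 (mod 7).
    The inverse of 6 mod 7 is 6 (since 6·6 = 36 = 5·7 + 1), so t ≡ 6·4 = 24 ≡ 3 (mod 7).
    Then x = 11 + 13·3 = 50, valid modulo lcm(13, 7) = 91: x ≡ 50 (mod 91).
  Combine with x ≡ 4 (mod 11); new modulus lcm = 1001.
    Write x = 50 + 91·t and substitute into x ≡ 4 (mod 11): 91·t ≡ 4 − 50 = -46 (mod 11).
    Reduce coefficients mod 11: 3·t ≡ 9 (mod 11).
    The inverse of 3 mod 11 is 4 (since 3·4 = 12 = 1·11 + 1), so t ≡ 4·9 = 36 ≡ 3 (mod 11).
    Then x = 50 + 91·3 = 323, valid modulo lcm(91, 11) = 1001: x ≡ 323 (mod 1001).
  Combine with x ≡ 8 (mod 16); new modulus lcm = 16016.
    Write x = 323 + 1001·t and substitute into x ≡ 8 (mod 16): 1001·t ≡ 8 − 323 = -315 (mod 16).
    Reduce coefficients mod 16: 9·t ≡ 5 (mod 16).
    The inverse of 9 mod 16 is 9 (since 9·9 = 81 = 5·16 + 1), so t ≡ 9·5 = 45 ≡ 13 (mod 16).
    Then x = 323 + 1001·13 = 13336, valid modulo lcm(1001, 16) = 16016: x ≡ 13336 (mod 16016).
  Combine with x ≡ 2 (mod 3); new modulus lcm = 48048.
    Write x = 13336 + 16016·t and substitute into x ≡ 2 (mod 3): 16016·t ≡ 2 − 13336 = -13334 (mod 3).
    Reduce coefficients mod 3: 2·t ≡ 1 (mod 3).
    The inverse of 2 mod 3 is 2 (since 2·2 = 4 = 1·3 + 1), so t ≡ 2·1 = 2 ≡ 2 (mod 3).
    Then x = 13336 + 16016·2 = 45368, valid modulo lcm(16016, 3) = 48048: x ≡ 45368 (mod 48048).
Verify against each original: 45368 mod 13 = 11, 45368 mod 7 = 1, 45368 mod 11 = 4, 45368 mod 16 = 8, 45368 mod 3 = 2.

x ≡ 45368 (mod 48048).


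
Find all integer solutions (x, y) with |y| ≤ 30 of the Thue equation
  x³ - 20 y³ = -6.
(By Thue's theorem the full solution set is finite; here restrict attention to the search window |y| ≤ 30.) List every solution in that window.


The equation is x³ - 20y³ = -6. For fixed y, x³ = 20·y³ − 6, so a solution requires the RHS to be a perfect cube.
Strategy: iterate y from -30 to 30, compute RHS = 20·y³ − 6, and check whether it is a (positive or negative) perfect cube.
Check small values of y:
  y = 0: RHS = -6 is not a perfect cube.
  y = 1: RHS = 14 is not a perfect cube.
  y = -1: RHS = -26 is not a perfect cube.
  y = 2: RHS = 154 is not a perfect cube.
  y = -2: RHS = -166 is not a perfect cube.
  y = 3: RHS = 534 is not a perfect cube.
  y = -3: RHS = -546 is not a perfect cube.
Continuing the search up to |y| = 30 finds no solutions either.
No (x, y) in the scanned range satisfies the equation.

No integer solutions with |y| ≤ 30.


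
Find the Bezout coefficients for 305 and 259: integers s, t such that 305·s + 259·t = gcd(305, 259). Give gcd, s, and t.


Euclidean algorithm on (305, 259) — divide until remainder is 0:
  305 = 1 · 259 + 46
  259 = 5 · 46 + 29
  46 = 1 · 29 + 17
  29 = 1 · 17 + 12
  17 = 1 · 12 + 5
  12 = 2 · 5 + 2
  5 = 2 · 2 + 1
  2 = 2 · 1 + 0
gcd(305, 259) = 1.
Track Bezout coefficients alongside the remainders: start with r₀ = 305 = a·1 + b·0 (s = 1, t = 0) and r₁ = 259 = a·0 + b·1 (s = 0, t = 1); each new remainder r_{k+1} = r_{k-1} − q_k·r_k inherits s_{k+1} = s_{k-1} − q_k·s_k, t_{k+1} = t_{k-1} − q_k·t_k, so r_k = a·s_k + b·t_k at every step:
  q = 1: r = 46, s = 1 − 1·0 = 1, t = 0 − 1·1 = -1  (check: 305·1 + 259·(-1) = 46)
  q = 5: r = 29, s = 0 − 5·1 = -5, t = 1 − 5·(-1) = 6  (check: 305·(-5) + 259·6 = 29)
  q = 1: r = 17, s = 1 − 1·(-5) = 6, t = -1 − 1·6 = -7  (check: 305·6 + 259·(-7) = 17)
  q = 1: r = 12, s = -5 − 1·6 = -11, t = 6 − 1·(-7) = 13  (check: 305·(-11) + 259·13 = 12)
  q = 1: r = 5, s = 6 − 1·(-11) = 17, t = -7 − 1·13 = -20  (check: 305·17 + 259·(-20) = 5)
  q = 2: r = 2, s = -11 − 2·17 = -45, t = 13 − 2·(-20) = 53  (check: 305·(-45) + 259·53 = 2)
  q = 2: r = 1, s = 17 − 2·(-45) = 107, t = -20 − 2·53 = -126  (check: 305·107 + 259·(-126) = 1)
The row with r = 1 (the gcd) gives the Bezout coefficients s = 107, t = -126.
Result: 305 · (107) + 259 · (-126) = 1.

gcd(305, 259) = 1; s = 107, t = -126 (check: 305·107 + 259·(-126) = 1).


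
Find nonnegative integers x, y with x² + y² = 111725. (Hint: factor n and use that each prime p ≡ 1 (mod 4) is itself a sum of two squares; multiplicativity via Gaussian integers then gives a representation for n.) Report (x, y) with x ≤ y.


Step 1: Factor n = 111725 = 5^2 · 41 · 109.
Step 2: Check the mod-4 condition on each prime factor: 5 ≡ 1 (mod 4), exponent 2; 41 ≡ 1 (mod 4), exponent 1; 109 ≡ 1 (mod 4), exponent 1.
All primes ≡ 3 (mod 4) appear to even exponent (or don't appear), so by the two-squares theorem n IS expressible as a sum of two squares.
Step 3: Build a representation. Group n = k² · m with k = 5 and m = 41 · 109 = 4469 (a product of primes ≡ 1 (mod 4)); a representation of m scales to one of n via (k·x)² + (k·y)² = k²(x² + y²). Each prime p ≡ 1 (mod 4) is itself a sum of two squares; find a² by testing p − a² for a perfect square:
  41: 41 − 1² = 40, 41 − 2² = 37, 41 − 3² = 32, 41 − 4² = 25 = 5² ⇒ 41 = 4² + 5².
  109: 109 − 1² = 108, 109 − 2² = 105, 109 − 3² = 100 = 10² ⇒ 109 = 3² + 10².
  Combine using the Brahmagupta–Fibonacci identity (a² + b²)(c² + d²) = (ac − bd)² + (ad + bc)² = (ac + bd)² + (ad − bc)²:
  41 · 109 = 4469: from (4² + 5²)(3² + 10²), take (4·3 − 5·10, 4·10 + 5·3) = (12 − 50, 40 + 15) = (-38, 55); dropping signs (only squares matter) gives (38, 55); check 38² + 55² = 1444 + 3025 = 4469 ✓.
  Scale by k = 5: (5·38, 5·55) = (190, 275).
Step 4: Order so x ≤ y and verify: 190² + 275² = 36100 + 75625 = 111725 = n. ✓

n = 111725 = 190² + 275² (one valid representation with x ≤ y).


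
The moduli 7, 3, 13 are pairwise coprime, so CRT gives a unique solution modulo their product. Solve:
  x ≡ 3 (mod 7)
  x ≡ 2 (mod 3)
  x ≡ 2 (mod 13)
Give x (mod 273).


Moduli 7, 3, 13 are pairwise coprime; by CRT there is a unique solution modulo M = 7 · 3 · 13 = 273.
Solve pairwise, accumulating the modulus:
  Start with x ≡ 3 (mod 7).
  Combine with x ≡ 2 (mod 3): since gcd(7, 3) = 1, we get a unique residue mod 21.
    Write x = 3 + 7·t and substitute into x ≡ 2 (mod 3): 7·t ≡ 2 − 3 = -1 (mod 3).
    Reduce coefficients mod 3: 1·t ≡ 2 (mod 3).
    So t ≡ 2 (mod 3).
    Then x = 3 + 7·2 = 17, valid modulo lcm(7, 3) = 21: x ≡ 17 (mod 21).
  Combine with x ≡ 2 (mod 13): since gcd(21, 13) = 1, we get a unique residue mod 273.
    Write x = 17 + 21·t and substitute into x ≡ 2 (mod 13): 21·t ≡ 2 − 17 = -15 (mod 13).
    Reduce coefficients mod 13: 8·t ≡ 11 (mod 13).
    The inverse of 8 mod 13 is 5 (since 8·5 = 40 = 3·13 + 1), so t ≡ 5·11 = 55 ≡ 3 (mod 13).
    Then x = 17 + 21·3 = 80, valid modulo lcm(21, 13) = 273: x ≡ 80 (mod 273).
Verify: 80 mod 7 = 3 ✓, 80 mod 3 = 2 ✓, 80 mod 13 = 2 ✓.

x ≡ 80 (mod 273).


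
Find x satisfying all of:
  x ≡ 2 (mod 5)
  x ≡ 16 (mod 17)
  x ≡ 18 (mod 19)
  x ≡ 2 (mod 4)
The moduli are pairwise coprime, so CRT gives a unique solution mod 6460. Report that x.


Product of moduli M = 5 · 17 · 19 · 4 = 6460.
Merge one congruence at a time:
  Start: x ≡ 2 (mod 5).
  Combine with x ≡ 16 (mod 17); new modulus lcm = 85.
    Write x = 2 + 5·t and substitute into x ≡ 16 (mod 17): 5·t ≡ 16 − 2 = 14 (mod 17).
    The inverse of 5 mod 17 is 7 (since 5·7 = 35 = 2·17 + 1), so t ≡ 7·14 = 98 ≡ 13 (mod 17).
    Then x = 2 + 5·13 = 67, valid modulo lcm(5, 17) = 85: x ≡ 67 (mod 85).
  Combine with x ≡ 18 (mod 19); new modulus lcm = 1615.
    Write x = 67 + 85·t and substitute into x ≡ 18 (mod 19): 85·t ≡ 18 − 67 = -49 (mod 19).
    Reduce coefficients mod 19: 9·t ≡ 8 (mod 19).
    The inverse of 9 mod 19 is 17 (since 9·17 = 153 = 8·19 + 1), so t ≡ 17·8 = 136 ≡ 3 (mod 19).
    Then x = 67 + 85·3 = 322, valid modulo lcm(85, 19) = 1615: x ≡ 322 (mod 1615).
  Combine with x ≡ 2 (mod 4); new modulus lcm = 6460.
    Write x = 322 + 1615·t and substitute into x ≡ 2 (mod 4): 1615·t ≡ 2 − 322 = -320 (mod 4).
    Reduce coefficients mod 4: 3·t ≡ 0 (mod 4).
    The inverse of 3 mod 4 is 3 (since 3·3 = 9 = 2·4 + 1), so t ≡ 3·0 = 0 ≡ 0 (mod 4).
    Then x = 322 + 1615·0 = 322, valid modulo lcm(1615, 4) = 6460: x ≡ 322 (mod 6460).
Verify against each original: 322 mod 5 = 2, 322 mod 17 = 16, 322 mod 19 = 18, 322 mod 4 = 2.

x ≡ 322 (mod 6460).


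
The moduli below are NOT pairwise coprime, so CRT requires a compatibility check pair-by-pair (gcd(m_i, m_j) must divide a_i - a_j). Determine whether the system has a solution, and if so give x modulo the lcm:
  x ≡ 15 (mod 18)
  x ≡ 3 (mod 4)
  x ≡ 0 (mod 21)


Moduli 18, 4, 21 are not pairwise coprime, so CRT works modulo lcm(m_i) when all pairwise compatibility conditions hold.
Pairwise compatibility: gcd(m_i, m_j) must divide a_i - a_j for every pair.
Merge one congruence at a time:
  Start: x ≡ 15 (mod 18).
  Combine with x ≡ 3 (mod 4): gcd(18, 4) = 2; 3 - 15 = -12, which IS divisible by 2, so compatible.
    Write x = 15 + 18·t and substitute into x ≡ 3 (mod 4): 18·t ≡ 3 − 15 = -12 (mod 4).
    Divide the congruence (and modulus) by g = 2: 9·t ≡ -6 (mod 2).
    Reduce coefficients mod 2: 1·t ≡ 0 (mod 2).
    So t ≡ 0 (mod 2).
    Then x = 15 + 18·0 = 15, valid modulo lcm(18, 4) = 36: x ≡ 15 (mod 36).
  Combine with x ≡ 0 (mod 21): gcd(36, 21) = 3; 0 - 15 = -15, which IS divisible by 3, so compatible.
    Write x = 15 + 36·t and substitute into x ≡ 0 (mod 21): 36·t ≡ 0 − 15 = -15 (mod 21).
    Divide the congruence (and modulus) by g = 3: 12·t ≡ -5 (mod 7).
    Reduce coefficients mod 7: 5·t ≡ 2 (mod 7).
    The inverse of 5 mod 7 is 3 (since 5·3 = 15 = 2·7 + 1), so t ≡ 3·2 = 6 ≡ 6 (mod 7).
    Then x = 15 + 36·6 = 231, valid modulo lcm(36, 21) = 252: x ≡ 231 (mod 252).
Verify: 231 mod 18 = 15, 231 mod 4 = 3, 231 mod 21 = 0.

x ≡ 231 (mod 252).


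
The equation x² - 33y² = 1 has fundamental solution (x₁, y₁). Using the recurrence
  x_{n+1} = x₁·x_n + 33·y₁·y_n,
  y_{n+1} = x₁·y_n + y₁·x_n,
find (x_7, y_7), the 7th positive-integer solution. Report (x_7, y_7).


Step 1: Find the fundamental solution (x₁, y₁) of x² - 33y² = 1.
  Expand √33 as a continued fraction. a₀ = ⌊√33⌋ = 5; iterate m_{k+1} = d_k·a_k − m_k, d_{k+1} = (33 − m_{k+1}²)/d_k, a_{k+1} = ⌊(a₀ + m_{k+1})/d_{k+1}⌋ (starting m₀ = 0, d₀ = 1), with convergents p_k = a_k·p_{k-1} + p_{k-2}, q_k = a_k·q_{k-1} + q_{k-2} (p₋₁ = 1, q₋₁ = 0):
  k = 0: a₀ = 5; p₀/q₀ = 5/1; p₀² − 33·q₀² = 25 − 33 = -8.
  k = 1: m = 5, d = 8, a = ⌊(5 + 5)/8⌋ = 1; p/q = (1·5 + 1)/(1·1 + 0) = 6/1; p² − 33·q² = 36 − 33 = 3.
  k = 2: m = 3, d = 3, a = ⌊(5 + 3)/3⌋ = 2; p/q = (2·6 + 5)/(2·1 + 1) = 17/3; p² − 33·q² = 289 − 297 = -8.
  k = 3: m = 3, d = 8, a = ⌊(5 + 3)/8⌋ = 1; p/q = (1·17 + 6)/(1·3 + 1) = 23/4; p² − 33·q² = 529 − 528 = 1.
  The first convergent with p² − 33·q² = 1 gives the fundamental solution (x₁, y₁) = (23, 4).
Step 2: Apply the recurrence (x_{n+1}, y_{n+1}) = (x₁x_n + 33y₁y_n, x₁y_n + y₁x_n) repeatedly.
  From (x_1, y_1) = (23, 4): x_2 = 23·23 + 33·4·4 = 1057; y_2 = 23·4 + 4·23 = 184.
  From (x_2, y_2) = (1057, 184): x_3 = 23·1057 + 33·4·184 = 48599; y_3 = 23·184 + 4·1057 = 8460.
  From (x_3, y_3) = (48599, 8460): x_4 = 23·48599 + 33·4·8460 = 2234497; y_4 = 23·8460 + 4·48599 = 388976.
  From (x_4, y_4) = (2234497, 388976): x_5 = 23·2234497 + 33·4·388976 = 102738263; y_5 = 23·388976 + 4·2234497 = 17884436.
  From (x_5, y_5) = (102738263, 17884436): x_6 = 23·102738263 + 33·4·17884436 = 4723725601; y_6 = 23·17884436 + 4·102738263 = 822295080.
  From (x_6, y_6) = (4723725601, 822295080): x_7 = 23·4723725601 + 33·4·822295080 = 217188639383; y_7 = 23·822295080 + 4·4723725601 = 37807689244.
Step 3: Verify x_7² - 33·y_7² = 47170905077038818620689 - 47170905077038818620688 = 1 (should be 1). ✓

(x_1, y_1) = (23, 4); (x_7, y_7) = (217188639383, 37807689244).


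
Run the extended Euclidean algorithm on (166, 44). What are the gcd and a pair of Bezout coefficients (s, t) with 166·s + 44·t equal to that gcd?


Euclidean algorithm on (166, 44) — divide until remainder is 0:
  166 = 3 · 44 + 34
  44 = 1 · 34 + 10
  34 = 3 · 10 + 4
  10 = 2 · 4 + 2
  4 = 2 · 2 + 0
gcd(166, 44) = 2.
Track Bezout coefficients alongside the remainders: start with r₀ = 166 = a·1 + b·0 (s = 1, t = 0) and r₁ = 44 = a·0 + b·1 (s = 0, t = 1); each new remainder r_{k+1} = r_{k-1} − q_k·r_k inherits s_{k+1} = s_{k-1} − q_k·s_k, t_{k+1} = t_{k-1} − q_k·t_k, so r_k = a·s_k + b·t_k at every step:
  q = 3: r = 34, s = 1 − 3·0 = 1, t = 0 − 3·1 = -3  (check: 166·1 + 44·(-3) = 34)
  q = 1: r = 10, s = 0 − 1·1 = -1, t = 1 − 1·(-3) = 4  (check: 166·(-1) + 44·4 = 10)
  q = 3: r = 4, s = 1 − 3·(-1) = 4, t = -3 − 3·4 = -15  (check: 166·4 + 44·(-15) = 4)
  q = 2: r = 2, s = -1 − 2·4 = -9, t = 4 − 2·(-15) = 34  (check: 166·(-9) + 44·34 = 2)
The row with r = 2 (the gcd) gives the Bezout coefficients s = -9, t = 34.
Result: 166 · (-9) + 44 · (34) = 2.

gcd(166, 44) = 2; s = -9, t = 34 (check: 166·(-9) + 44·34 = 2).


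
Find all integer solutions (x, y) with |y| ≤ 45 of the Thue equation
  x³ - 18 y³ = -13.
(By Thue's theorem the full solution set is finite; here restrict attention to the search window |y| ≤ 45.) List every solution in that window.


The equation is x³ - 18y³ = -13. For fixed y, x³ = 18·y³ − 13, so a solution requires the RHS to be a perfect cube.
Strategy: iterate y from -45 to 45, compute RHS = 18·y³ − 13, and check whether it is a (positive or negative) perfect cube.
Check small values of y:
  y = 0: RHS = -13 is not a perfect cube.
  y = 1: RHS = 5 is not a perfect cube.
  y = -1: RHS = -31 is not a perfect cube.
  y = 2: RHS = 131 is not a perfect cube.
  y = -2: RHS = -157 is not a perfect cube.
  y = 3: RHS = 473 is not a perfect cube.
  y = -3: RHS = -499 is not a perfect cube.
Continuing the search up to |y| = 45 finds no solutions either.
No (x, y) in the scanned range satisfies the equation.

No integer solutions with |y| ≤ 45.


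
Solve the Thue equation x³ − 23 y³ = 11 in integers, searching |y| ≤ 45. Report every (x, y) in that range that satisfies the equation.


The equation is x³ - 23y³ = 11. For fixed y, x³ = 23·y³ + 11, so a solution requires the RHS to be a perfect cube.
Strategy: iterate y from -45 to 45, compute RHS = 23·y³ + 11, and check whether it is a (positive or negative) perfect cube.
Check small values of y:
  y = 0: RHS = 11 is not a perfect cube.
  y = 1: RHS = 34 is not a perfect cube.
  y = -1: RHS = -12 is not a perfect cube.
  y = 2: RHS = 195 is not a perfect cube.
  y = -2: RHS = -173 is not a perfect cube.
  y = 3: RHS = 632 is not a perfect cube.
  y = -3: RHS = -610 is not a perfect cube.
Continuing the search up to |y| = 45 finds no solutions either.
No (x, y) in the scanned range satisfies the equation.

No integer solutions with |y| ≤ 45.


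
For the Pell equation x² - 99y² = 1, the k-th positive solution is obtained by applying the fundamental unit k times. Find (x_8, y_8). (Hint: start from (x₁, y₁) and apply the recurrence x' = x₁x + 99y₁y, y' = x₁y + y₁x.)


Step 1: Find the fundamental solution (x₁, y₁) of x² - 99y² = 1.
  Expand √99 as a continued fraction. a₀ = ⌊√99⌋ = 9; iterate m_{k+1} = d_k·a_k − m_k, d_{k+1} = (99 − m_{k+1}²)/d_k, a_{k+1} = ⌊(a₀ + m_{k+1})/d_{k+1}⌋ (starting m₀ = 0, d₀ = 1), with convergents p_k = a_k·p_{k-1} + p_{k-2}, q_k = a_k·q_{k-1} + q_{k-2} (p₋₁ = 1, q₋₁ = 0):
  k = 0: a₀ = 9; p₀/q₀ = 9/1; p₀² − 99·q₀² = 81 − 99 = -18.
  k = 1: m = 9, d = 18, a = ⌊(9 + 9)/18⌋ = 1; p/q = (1·9 + 1)/(1·1 + 0) = 10/1; p² − 99·q² = 100 − 99 = 1.
  The first convergent with p² − 99·q² = 1 gives the fundamental solution (x₁, y₁) = (10, 1).
Step 2: Apply the recurrence (x_{n+1}, y_{n+1}) = (x₁x_n + 99y₁y_n, x₁y_n + y₁x_n) repeatedly.
  From (x_1, y_1) = (10, 1): x_2 = 10·10 + 99·1·1 = 199; y_2 = 10·1 + 1·10 = 20.
  From (x_2, y_2) = (199, 20): x_3 = 10·199 + 99·1·20 = 3970; y_3 = 10·20 + 1·199 = 399.
  From (x_3, y_3) = (3970, 399): x_4 = 10·3970 + 99·1·399 = 79201; y_4 = 10·399 + 1·3970 = 7960.
  From (x_4, y_4) = (79201, 7960): x_5 = 10·79201 + 99·1·7960 = 1580050; y_5 = 10·7960 + 1·79201 = 158801.
  From (x_5, y_5) = (1580050, 158801): x_6 = 10·1580050 + 99·1·158801 = 31521799; y_6 = 10·158801 + 1·1580050 = 3168060.
  From (x_6, y_6) = (31521799, 3168060): x_7 = 10·31521799 + 99·1·3168060 = 628855930; y_7 = 10·3168060 + 1·31521799 = 63202399.
  From (x_7, y_7) = (628855930, 63202399): x_8 = 10·628855930 + 99·1·63202399 = 12545596801; y_8 = 10·63202399 + 1·628855930 = 1260879920.
Step 3: Verify x_8² - 99·y_8² = 157391999093261433601 - 157391999093261433600 = 1 (should be 1). ✓

(x_1, y_1) = (10, 1); (x_8, y_8) = (12545596801, 1260879920).


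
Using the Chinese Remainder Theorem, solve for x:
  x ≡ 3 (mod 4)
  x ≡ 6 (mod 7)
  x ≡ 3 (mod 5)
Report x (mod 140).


Moduli 4, 7, 5 are pairwise coprime; by CRT there is a unique solution modulo M = 4 · 7 · 5 = 140.
Solve pairwise, accumulating the modulus:
  Start with x ≡ 3 (mod 4).
  Combine with x ≡ 6 (mod 7): since gcd(4, 7) = 1, we get a unique residue mod 28.
    Write x = 3 + 4·t and substitute into x ≡ 6 (mod 7): 4·t ≡ 6 − 3 = 3 (mod 7).
    The inverse of 4 mod 7 is 2 (since 4·2 = 8 = 1·7 + 1), so t ≡ 2·3 = 6 ≡ 6 (mod 7).
    Then x = 3 + 4·6 = 27, valid modulo lcm(4, 7) = 28: x ≡ 27 (mod 28).
  Combine with x ≡ 3 (mod 5): since gcd(28, 5) = 1, we get a unique residue mod 140.
    Write x = 27 + 28·t and substitute into x ≡ 3 (mod 5): 28·t ≡ 3 − 27 = -24 (mod 5).
    Reduce coefficients mod 5: 3·t ≡ 1 (mod 5).
    The inverse of 3 mod 5 is 2 (since 3·2 = 6 = 1·5 + 1), so t ≡ 2·1 = 2 ≡ 2 (mod 5).
    Then x = 27 + 28·2 = 83, valid modulo lcm(28, 5) = 140: x ≡ 83 (mod 140).
Verify: 83 mod 4 = 3 ✓, 83 mod 7 = 6 ✓, 83 mod 5 = 3 ✓.

x ≡ 83 (mod 140).


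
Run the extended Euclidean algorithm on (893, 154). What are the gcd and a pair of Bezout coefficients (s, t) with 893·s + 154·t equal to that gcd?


Euclidean algorithm on (893, 154) — divide until remainder is 0:
  893 = 5 · 154 + 123
  154 = 1 · 123 + 31
  123 = 3 · 31 + 30
  31 = 1 · 30 + 1
  30 = 30 · 1 + 0
gcd(893, 154) = 1.
Track Bezout coefficients alongside the remainders: start with r₀ = 893 = a·1 + b·0 (s = 1, t = 0) and r₁ = 154 = a·0 + b·1 (s = 0, t = 1); each new remainder r_{k+1} = r_{k-1} − q_k·r_k inherits s_{k+1} = s_{k-1} − q_k·s_k, t_{k+1} = t_{k-1} − q_k·t_k, so r_k = a·s_k + b·t_k at every step:
  q = 5: r = 123, s = 1 − 5·0 = 1, t = 0 − 5·1 = -5  (check: 893·1 + 154·(-5) = 123)
  q = 1: r = 31, s = 0 − 1·1 = -1, t = 1 − 1·(-5) = 6  (check: 893·(-1) + 154·6 = 31)
  q = 3: r = 30, s = 1 − 3·(-1) = 4, t = -5 − 3·6 = -23  (check: 893·4 + 154·(-23) = 30)
  q = 1: r = 1, s = -1 − 1·4 = -5, t = 6 − 1·(-23) = 29  (check: 893·(-5) + 154·29 = 1)
The row with r = 1 (the gcd) gives the Bezout coefficients s = -5, t = 29.
Result: 893 · (-5) + 154 · (29) = 1.

gcd(893, 154) = 1; s = -5, t = 29 (check: 893·(-5) + 154·29 = 1).


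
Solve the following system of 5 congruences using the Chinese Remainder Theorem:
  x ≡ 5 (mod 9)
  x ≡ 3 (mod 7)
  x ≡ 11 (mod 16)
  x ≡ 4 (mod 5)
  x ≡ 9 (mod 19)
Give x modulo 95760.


Product of moduli M = 9 · 7 · 16 · 5 · 19 = 95760.
Merge one congruence at a time:
  Start: x ≡ 5 (mod 9).
  Combine with x ≡ 3 (mod 7); new modulus lcm = 63.
    Write x = 5 + 9·t and substitute into x ≡ 3 (mod 7): 9·t ≡ 3 − 5 = -2 (mod 7).
    Reduce coefficients mod 7: 2·t ≡ 5 (mod 7).
    The inverse of 2 mod 7 is 4 (since 2·4 = 8 = 1·7 + 1), so t ≡ 4·5 = 20 ≡ 6 (mod 7).
    Then x = 5 + 9·6 = 59, valid modulo lcm(9, 7) = 63: x ≡ 59 (mod 63).
  Combine with x ≡ 11 (mod 16); new modulus lcm = 1008.
    Write x = 59 + 63·t and substitute into x ≡ 11 (mod 16): 63·t ≡ 11 − 59 = -48 (mod 16).
    Reduce coefficients mod 16: 15·t ≡ 0 (mod 16).
    The inverse of 15 mod 16 is 15 (since 15·15 = 225 = 14·16 + 1), so t ≡ 15·0 = 0 ≡ 0 (mod 16).
    Then x = 59 + 63·0 = 59, valid modulo lcm(63, 16) = 1008: x ≡ 59 (mod 1008).
  Combine with x ≡ 4 (mod 5); new modulus lcm = 5040.
    Write x = 59 + 1008·t and substitute into x ≡ 4 (mod 5): 1008·t ≡ 4 − 59 = -55 (mod 5).
    Reduce coefficients mod 5: 3·t ≡ 0 (mod 5).
    The inverse of 3 mod 5 is 2 (since 3·2 = 6 = 1·5 + 1), so t ≡ 2·0 = 0 ≡ 0 (mod 5).
    Then x = 59 + 1008·0 = 59, valid modulo lcm(1008, 5) = 5040: x ≡ 59 (mod 5040).
  Combine with x ≡ 9 (mod 19); new modulus lcm = 95760.
    Write x = 59 + 5040·t and substitute into x ≡ 9 (mod 19): 5040·t ≡ 9 − 59 = -50 (mod 19).
    Reduce coefficients mod 19: 5·t ≡ 7 (mod 19).
    The inverse of 5 mod 19 is 4 (since 5·4 = 20 = 1·19 + 1), so t ≡ 4·7 = 28 ≡ 9 (mod 19).
    Then x = 59 + 5040·9 = 45419, valid modulo lcm(5040, 19) = 95760: x ≡ 45419 (mod 95760).
Verify against each original: 45419 mod 9 = 5, 45419 mod 7 = 3, 45419 mod 16 = 11, 45419 mod 5 = 4, 45419 mod 19 = 9.

x ≡ 45419 (mod 95760).


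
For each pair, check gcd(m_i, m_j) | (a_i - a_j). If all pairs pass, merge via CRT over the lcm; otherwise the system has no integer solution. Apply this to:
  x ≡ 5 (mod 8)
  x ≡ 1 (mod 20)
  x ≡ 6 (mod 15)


Moduli 8, 20, 15 are not pairwise coprime, so CRT works modulo lcm(m_i) when all pairwise compatibility conditions hold.
Pairwise compatibility: gcd(m_i, m_j) must divide a_i - a_j for every pair.
Merge one congruence at a time:
  Start: x ≡ 5 (mod 8).
  Combine with x ≡ 1 (mod 20): gcd(8, 20) = 4; 1 - 5 = -4, which IS divisible by 4, so compatible.
    Write x = 5 + 8·t and substitute into x ≡ 1 (mod 20): 8·t ≡ 1 − 5 = -4 (mod 20).
    Divide the congruence (and modulus) by g = 4: 2·t ≡ -1 (mod 5).
    Reduce coefficients mod 5: 2·t ≡ 4 (mod 5).
    The inverse of 2 mod 5 is 3 (since 2·3 = 6 = 1·5 + 1), so t ≡ 3·4 = 12 ≡ 2 (mod 5).
    Then x = 5 + 8·2 = 21, valid modulo lcm(8, 20) = 40: x ≡ 21 (mod 40).
  Combine with x ≡ 6 (mod 15): gcd(40, 15) = 5; 6 - 21 = -15, which IS divisible by 5, so compatible.
    Write x = 21 + 40·t and substitute into x ≡ 6 (mod 15): 40·t ≡ 6 − 21 = -15 (mod 15).
    Divide the congruence (and modulus) by g = 5: 8·t ≡ -3 (mod 3).
    Reduce coefficients mod 3: 2·t ≡ 0 (mod 3).
    The inverse of 2 mod 3 is 2 (since 2·2 = 4 = 1·3 + 1), so t ≡ 2·0 = 0 ≡ 0 (mod 3).
    Then x = 21 + 40·0 = 21, valid modulo lcm(40, 15) = 120: x ≡ 21 (mod 120).
Verify: 21 mod 8 = 5, 21 mod 20 = 1, 21 mod 15 = 6.

x ≡ 21 (mod 120).


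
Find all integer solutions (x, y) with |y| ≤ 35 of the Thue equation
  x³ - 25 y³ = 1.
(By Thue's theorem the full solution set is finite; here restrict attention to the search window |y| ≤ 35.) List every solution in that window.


The equation is x³ - 25y³ = 1. For fixed y, x³ = 25·y³ + 1, so a solution requires the RHS to be a perfect cube.
Strategy: iterate y from -35 to 35, compute RHS = 25·y³ + 1, and check whether it is a (positive or negative) perfect cube.
Check small values of y:
  y = 0: RHS = 1 = (1)³ ⇒ x = 1 works.
  y = 1: RHS = 26 is not a perfect cube.
  y = -1: RHS = -24 is not a perfect cube.
  y = 2: RHS = 201 is not a perfect cube.
  y = -2: RHS = -199 is not a perfect cube.
  y = 3: RHS = 676 is not a perfect cube.
  y = -3: RHS = -674 is not a perfect cube.
Continuing the search up to |y| = 35 finds no further solutions beyond those listed.
Collected solutions: (1, 0).

Solutions (with |y| ≤ 35): (1, 0).


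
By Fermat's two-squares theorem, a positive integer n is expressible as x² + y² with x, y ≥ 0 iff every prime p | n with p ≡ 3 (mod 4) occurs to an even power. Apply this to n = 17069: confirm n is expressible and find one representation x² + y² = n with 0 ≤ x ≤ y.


Step 1: Factor n = 17069 = 13^2 · 101.
Step 2: Check the mod-4 condition on each prime factor: 13 ≡ 1 (mod 4), exponent 2; 101 ≡ 1 (mod 4), exponent 1.
All primes ≡ 3 (mod 4) appear to even exponent (or don't appear), so by the two-squares theorem n IS expressible as a sum of two squares.
Step 3: Build a representation. Here n = 13 · 13 · 101 is a product of primes ≡ 1 (mod 4). Each prime p ≡ 1 (mod 4) is itself a sum of two squares; find a² by testing p − a² for a perfect square:
  13: 13 − 1² = 12, 13 − 2² = 9 = 3² ⇒ 13 = 2² + 3².
  101: 101 − 1² = 100 = 10² ⇒ 101 = 1² + 10².
  Combine using the Brahmagupta–Fibonacci identity (a² + b²)(c² + d²) = (ac − bd)² + (ad + bc)² = (ac + bd)² + (ad − bc)²:
  13 · 13 = 169: from (2² + 3²)(2² + 3²), take (2·2 − 3·3, 2·3 + 3·2) = (4 − 9, 6 + 6) = (-5, 12); dropping signs (only squares matter) gives (5, 12); check 5² + 12² = 25 + 144 = 169 ✓.
  169 · 101 = 17069: from (5² + 12²)(1² + 10²), take (5·1 − 12·10, 5·10 + 12·1) = (5 − 120, 50 + 12) = (-115, 62); dropping signs (only squares matter) gives (115, 62); check 115² + 62² = 13225 + 3844 = 17069 ✓.
Step 4: Order so x ≤ y and verify: 62² + 115² = 3844 + 13225 = 17069 = n. ✓

n = 17069 = 62² + 115² (one valid representation with x ≤ y).


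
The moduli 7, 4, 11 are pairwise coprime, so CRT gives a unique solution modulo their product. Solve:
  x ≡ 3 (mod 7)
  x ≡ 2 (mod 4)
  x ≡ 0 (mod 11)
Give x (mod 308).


Moduli 7, 4, 11 are pairwise coprime; by CRT there is a unique solution modulo M = 7 · 4 · 11 = 308.
Solve pairwise, accumulating the modulus:
  Start with x ≡ 3 (mod 7).
  Combine with x ≡ 2 (mod 4): since gcd(7, 4) = 1, we get a unique residue mod 28.
    Write x = 3 + 7·t and substitute into x ≡ 2 (mod 4): 7·t ≡ 2 − 3 = -1 (mod 4).
    Reduce coefficients mod 4: 3·t ≡ 3 (mod 4).
    The inverse of 3 mod 4 is 3 (since 3·3 = 9 = 2·4 + 1), so t ≡ 3·3 = 9 ≡ 1 (mod 4).
    Then x = 3 + 7·1 = 10, valid modulo lcm(7, 4) = 28: x ≡ 10 (mod 28).
  Combine with x ≡ 0 (mod 11): since gcd(28, 11) = 1, we get a unique residue mod 308.
    Write x = 10 + 28·t and substitute into x ≡ 0 (mod 11): 28·t ≡ 0 − 10 = -10 (mod 11).
    Reduce coefficients mod 11: 6·t ≡ 1 (mod 11).
    The inverse of 6 mod 11 is 2 (since 6·2 = 12 = 1·11 + 1), so t ≡ 2·1 = 2 ≡ 2 (mod 11).
    Then x = 10 + 28·2 = 66, valid modulo lcm(28, 11) = 308: x ≡ 66 (mod 308).
Verify: 66 mod 7 = 3 ✓, 66 mod 4 = 2 ✓, 66 mod 11 = 0 ✓.

x ≡ 66 (mod 308).
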